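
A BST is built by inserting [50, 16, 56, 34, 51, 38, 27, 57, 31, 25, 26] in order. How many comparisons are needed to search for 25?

Search path for 25: 50 -> 16 -> 34 -> 27 -> 25
Found: True
Comparisons: 5


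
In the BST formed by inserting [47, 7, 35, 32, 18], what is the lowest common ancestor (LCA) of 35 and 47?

Tree insertion order: [47, 7, 35, 32, 18]
Tree (level-order array): [47, 7, None, None, 35, 32, None, 18]
In a BST, the LCA of p=35, q=47 is the first node v on the
root-to-leaf path with p <= v <= q (go left if both < v, right if both > v).
Walk from root:
  at 47: 35 <= 47 <= 47, this is the LCA
LCA = 47


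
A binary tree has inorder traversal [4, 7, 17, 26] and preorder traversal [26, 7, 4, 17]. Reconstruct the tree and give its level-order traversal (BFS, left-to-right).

Inorder:  [4, 7, 17, 26]
Preorder: [26, 7, 4, 17]
Algorithm: preorder visits root first, so consume preorder in order;
for each root, split the current inorder slice at that value into
left-subtree inorder and right-subtree inorder, then recurse.
Recursive splits:
  root=26; inorder splits into left=[4, 7, 17], right=[]
  root=7; inorder splits into left=[4], right=[17]
  root=4; inorder splits into left=[], right=[]
  root=17; inorder splits into left=[], right=[]
Reconstructed level-order: [26, 7, 4, 17]


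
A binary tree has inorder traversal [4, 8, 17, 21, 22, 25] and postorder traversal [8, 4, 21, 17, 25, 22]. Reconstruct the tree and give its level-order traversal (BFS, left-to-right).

Inorder:   [4, 8, 17, 21, 22, 25]
Postorder: [8, 4, 21, 17, 25, 22]
Algorithm: postorder visits root last, so walk postorder right-to-left;
each value is the root of the current inorder slice — split it at that
value, recurse on the right subtree first, then the left.
Recursive splits:
  root=22; inorder splits into left=[4, 8, 17, 21], right=[25]
  root=25; inorder splits into left=[], right=[]
  root=17; inorder splits into left=[4, 8], right=[21]
  root=21; inorder splits into left=[], right=[]
  root=4; inorder splits into left=[], right=[8]
  root=8; inorder splits into left=[], right=[]
Reconstructed level-order: [22, 17, 25, 4, 21, 8]


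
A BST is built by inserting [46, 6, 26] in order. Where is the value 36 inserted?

Starting tree (level order): [46, 6, None, None, 26]
Insertion path: 46 -> 6 -> 26
Result: insert 36 as right child of 26
Final tree (level order): [46, 6, None, None, 26, None, 36]


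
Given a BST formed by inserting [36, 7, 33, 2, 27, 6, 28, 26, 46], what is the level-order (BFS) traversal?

Tree insertion order: [36, 7, 33, 2, 27, 6, 28, 26, 46]
Tree (level-order array): [36, 7, 46, 2, 33, None, None, None, 6, 27, None, None, None, 26, 28]
BFS from the root, enqueuing left then right child of each popped node:
  queue [36] -> pop 36, enqueue [7, 46], visited so far: [36]
  queue [7, 46] -> pop 7, enqueue [2, 33], visited so far: [36, 7]
  queue [46, 2, 33] -> pop 46, enqueue [none], visited so far: [36, 7, 46]
  queue [2, 33] -> pop 2, enqueue [6], visited so far: [36, 7, 46, 2]
  queue [33, 6] -> pop 33, enqueue [27], visited so far: [36, 7, 46, 2, 33]
  queue [6, 27] -> pop 6, enqueue [none], visited so far: [36, 7, 46, 2, 33, 6]
  queue [27] -> pop 27, enqueue [26, 28], visited so far: [36, 7, 46, 2, 33, 6, 27]
  queue [26, 28] -> pop 26, enqueue [none], visited so far: [36, 7, 46, 2, 33, 6, 27, 26]
  queue [28] -> pop 28, enqueue [none], visited so far: [36, 7, 46, 2, 33, 6, 27, 26, 28]
Result: [36, 7, 46, 2, 33, 6, 27, 26, 28]


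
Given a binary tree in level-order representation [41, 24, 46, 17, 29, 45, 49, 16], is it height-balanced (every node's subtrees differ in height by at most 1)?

Tree (level-order array): [41, 24, 46, 17, 29, 45, 49, 16]
Definition: a tree is height-balanced if, at every node, |h(left) - h(right)| <= 1 (empty subtree has height -1).
Bottom-up per-node check:
  node 16: h_left=-1, h_right=-1, diff=0 [OK], height=0
  node 17: h_left=0, h_right=-1, diff=1 [OK], height=1
  node 29: h_left=-1, h_right=-1, diff=0 [OK], height=0
  node 24: h_left=1, h_right=0, diff=1 [OK], height=2
  node 45: h_left=-1, h_right=-1, diff=0 [OK], height=0
  node 49: h_left=-1, h_right=-1, diff=0 [OK], height=0
  node 46: h_left=0, h_right=0, diff=0 [OK], height=1
  node 41: h_left=2, h_right=1, diff=1 [OK], height=3
All nodes satisfy the balance condition.
Result: Balanced


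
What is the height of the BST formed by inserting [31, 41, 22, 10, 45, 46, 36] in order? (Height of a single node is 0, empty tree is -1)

Insertion order: [31, 41, 22, 10, 45, 46, 36]
Tree (level-order array): [31, 22, 41, 10, None, 36, 45, None, None, None, None, None, 46]
Compute height bottom-up (empty subtree = -1):
  height(10) = 1 + max(-1, -1) = 0
  height(22) = 1 + max(0, -1) = 1
  height(36) = 1 + max(-1, -1) = 0
  height(46) = 1 + max(-1, -1) = 0
  height(45) = 1 + max(-1, 0) = 1
  height(41) = 1 + max(0, 1) = 2
  height(31) = 1 + max(1, 2) = 3
Height = 3


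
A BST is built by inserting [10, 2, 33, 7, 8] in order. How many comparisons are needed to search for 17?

Search path for 17: 10 -> 33
Found: False
Comparisons: 2


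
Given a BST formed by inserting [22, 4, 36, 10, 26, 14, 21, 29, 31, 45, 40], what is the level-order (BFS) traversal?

Tree insertion order: [22, 4, 36, 10, 26, 14, 21, 29, 31, 45, 40]
Tree (level-order array): [22, 4, 36, None, 10, 26, 45, None, 14, None, 29, 40, None, None, 21, None, 31]
BFS from the root, enqueuing left then right child of each popped node:
  queue [22] -> pop 22, enqueue [4, 36], visited so far: [22]
  queue [4, 36] -> pop 4, enqueue [10], visited so far: [22, 4]
  queue [36, 10] -> pop 36, enqueue [26, 45], visited so far: [22, 4, 36]
  queue [10, 26, 45] -> pop 10, enqueue [14], visited so far: [22, 4, 36, 10]
  queue [26, 45, 14] -> pop 26, enqueue [29], visited so far: [22, 4, 36, 10, 26]
  queue [45, 14, 29] -> pop 45, enqueue [40], visited so far: [22, 4, 36, 10, 26, 45]
  queue [14, 29, 40] -> pop 14, enqueue [21], visited so far: [22, 4, 36, 10, 26, 45, 14]
  queue [29, 40, 21] -> pop 29, enqueue [31], visited so far: [22, 4, 36, 10, 26, 45, 14, 29]
  queue [40, 21, 31] -> pop 40, enqueue [none], visited so far: [22, 4, 36, 10, 26, 45, 14, 29, 40]
  queue [21, 31] -> pop 21, enqueue [none], visited so far: [22, 4, 36, 10, 26, 45, 14, 29, 40, 21]
  queue [31] -> pop 31, enqueue [none], visited so far: [22, 4, 36, 10, 26, 45, 14, 29, 40, 21, 31]
Result: [22, 4, 36, 10, 26, 45, 14, 29, 40, 21, 31]


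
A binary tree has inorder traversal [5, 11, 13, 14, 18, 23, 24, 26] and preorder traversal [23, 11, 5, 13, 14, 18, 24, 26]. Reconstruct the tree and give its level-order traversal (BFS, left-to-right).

Inorder:  [5, 11, 13, 14, 18, 23, 24, 26]
Preorder: [23, 11, 5, 13, 14, 18, 24, 26]
Algorithm: preorder visits root first, so consume preorder in order;
for each root, split the current inorder slice at that value into
left-subtree inorder and right-subtree inorder, then recurse.
Recursive splits:
  root=23; inorder splits into left=[5, 11, 13, 14, 18], right=[24, 26]
  root=11; inorder splits into left=[5], right=[13, 14, 18]
  root=5; inorder splits into left=[], right=[]
  root=13; inorder splits into left=[], right=[14, 18]
  root=14; inorder splits into left=[], right=[18]
  root=18; inorder splits into left=[], right=[]
  root=24; inorder splits into left=[], right=[26]
  root=26; inorder splits into left=[], right=[]
Reconstructed level-order: [23, 11, 24, 5, 13, 26, 14, 18]


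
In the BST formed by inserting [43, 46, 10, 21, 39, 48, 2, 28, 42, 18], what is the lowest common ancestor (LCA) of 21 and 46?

Tree insertion order: [43, 46, 10, 21, 39, 48, 2, 28, 42, 18]
Tree (level-order array): [43, 10, 46, 2, 21, None, 48, None, None, 18, 39, None, None, None, None, 28, 42]
In a BST, the LCA of p=21, q=46 is the first node v on the
root-to-leaf path with p <= v <= q (go left if both < v, right if both > v).
Walk from root:
  at 43: 21 <= 43 <= 46, this is the LCA
LCA = 43


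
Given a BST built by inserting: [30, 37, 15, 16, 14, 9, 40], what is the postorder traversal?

Tree insertion order: [30, 37, 15, 16, 14, 9, 40]
Tree (level-order array): [30, 15, 37, 14, 16, None, 40, 9]
Postorder traversal: [9, 14, 16, 15, 40, 37, 30]


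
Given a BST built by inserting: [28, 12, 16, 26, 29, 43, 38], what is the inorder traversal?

Tree insertion order: [28, 12, 16, 26, 29, 43, 38]
Tree (level-order array): [28, 12, 29, None, 16, None, 43, None, 26, 38]
Inorder traversal: [12, 16, 26, 28, 29, 38, 43]


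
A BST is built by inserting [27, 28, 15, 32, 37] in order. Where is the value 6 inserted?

Starting tree (level order): [27, 15, 28, None, None, None, 32, None, 37]
Insertion path: 27 -> 15
Result: insert 6 as left child of 15
Final tree (level order): [27, 15, 28, 6, None, None, 32, None, None, None, 37]


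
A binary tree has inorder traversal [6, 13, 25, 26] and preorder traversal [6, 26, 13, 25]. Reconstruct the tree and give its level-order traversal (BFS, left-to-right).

Inorder:  [6, 13, 25, 26]
Preorder: [6, 26, 13, 25]
Algorithm: preorder visits root first, so consume preorder in order;
for each root, split the current inorder slice at that value into
left-subtree inorder and right-subtree inorder, then recurse.
Recursive splits:
  root=6; inorder splits into left=[], right=[13, 25, 26]
  root=26; inorder splits into left=[13, 25], right=[]
  root=13; inorder splits into left=[], right=[25]
  root=25; inorder splits into left=[], right=[]
Reconstructed level-order: [6, 26, 13, 25]


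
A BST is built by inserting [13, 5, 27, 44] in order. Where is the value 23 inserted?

Starting tree (level order): [13, 5, 27, None, None, None, 44]
Insertion path: 13 -> 27
Result: insert 23 as left child of 27
Final tree (level order): [13, 5, 27, None, None, 23, 44]


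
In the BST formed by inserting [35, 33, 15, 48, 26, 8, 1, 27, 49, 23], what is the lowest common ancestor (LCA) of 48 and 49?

Tree insertion order: [35, 33, 15, 48, 26, 8, 1, 27, 49, 23]
Tree (level-order array): [35, 33, 48, 15, None, None, 49, 8, 26, None, None, 1, None, 23, 27]
In a BST, the LCA of p=48, q=49 is the first node v on the
root-to-leaf path with p <= v <= q (go left if both < v, right if both > v).
Walk from root:
  at 35: both 48 and 49 > 35, go right
  at 48: 48 <= 48 <= 49, this is the LCA
LCA = 48


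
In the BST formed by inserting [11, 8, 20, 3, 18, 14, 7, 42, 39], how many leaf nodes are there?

Tree built from: [11, 8, 20, 3, 18, 14, 7, 42, 39]
Tree (level-order array): [11, 8, 20, 3, None, 18, 42, None, 7, 14, None, 39]
Rule: A leaf has 0 children.
Per-node child counts:
  node 11: 2 child(ren)
  node 8: 1 child(ren)
  node 3: 1 child(ren)
  node 7: 0 child(ren)
  node 20: 2 child(ren)
  node 18: 1 child(ren)
  node 14: 0 child(ren)
  node 42: 1 child(ren)
  node 39: 0 child(ren)
Matching nodes: [7, 14, 39]
Count of leaf nodes: 3


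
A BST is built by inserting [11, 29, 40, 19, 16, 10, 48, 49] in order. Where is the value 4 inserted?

Starting tree (level order): [11, 10, 29, None, None, 19, 40, 16, None, None, 48, None, None, None, 49]
Insertion path: 11 -> 10
Result: insert 4 as left child of 10
Final tree (level order): [11, 10, 29, 4, None, 19, 40, None, None, 16, None, None, 48, None, None, None, 49]


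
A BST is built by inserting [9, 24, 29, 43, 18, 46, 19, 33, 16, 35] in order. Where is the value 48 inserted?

Starting tree (level order): [9, None, 24, 18, 29, 16, 19, None, 43, None, None, None, None, 33, 46, None, 35]
Insertion path: 9 -> 24 -> 29 -> 43 -> 46
Result: insert 48 as right child of 46
Final tree (level order): [9, None, 24, 18, 29, 16, 19, None, 43, None, None, None, None, 33, 46, None, 35, None, 48]


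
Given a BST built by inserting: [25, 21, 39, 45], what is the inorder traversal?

Tree insertion order: [25, 21, 39, 45]
Tree (level-order array): [25, 21, 39, None, None, None, 45]
Inorder traversal: [21, 25, 39, 45]


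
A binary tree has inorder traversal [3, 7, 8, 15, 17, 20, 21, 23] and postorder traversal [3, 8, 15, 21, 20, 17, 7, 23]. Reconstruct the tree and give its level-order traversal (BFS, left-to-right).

Inorder:   [3, 7, 8, 15, 17, 20, 21, 23]
Postorder: [3, 8, 15, 21, 20, 17, 7, 23]
Algorithm: postorder visits root last, so walk postorder right-to-left;
each value is the root of the current inorder slice — split it at that
value, recurse on the right subtree first, then the left.
Recursive splits:
  root=23; inorder splits into left=[3, 7, 8, 15, 17, 20, 21], right=[]
  root=7; inorder splits into left=[3], right=[8, 15, 17, 20, 21]
  root=17; inorder splits into left=[8, 15], right=[20, 21]
  root=20; inorder splits into left=[], right=[21]
  root=21; inorder splits into left=[], right=[]
  root=15; inorder splits into left=[8], right=[]
  root=8; inorder splits into left=[], right=[]
  root=3; inorder splits into left=[], right=[]
Reconstructed level-order: [23, 7, 3, 17, 15, 20, 8, 21]


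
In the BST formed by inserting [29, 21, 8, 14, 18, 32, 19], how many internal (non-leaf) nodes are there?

Tree built from: [29, 21, 8, 14, 18, 32, 19]
Tree (level-order array): [29, 21, 32, 8, None, None, None, None, 14, None, 18, None, 19]
Rule: An internal node has at least one child.
Per-node child counts:
  node 29: 2 child(ren)
  node 21: 1 child(ren)
  node 8: 1 child(ren)
  node 14: 1 child(ren)
  node 18: 1 child(ren)
  node 19: 0 child(ren)
  node 32: 0 child(ren)
Matching nodes: [29, 21, 8, 14, 18]
Count of internal (non-leaf) nodes: 5


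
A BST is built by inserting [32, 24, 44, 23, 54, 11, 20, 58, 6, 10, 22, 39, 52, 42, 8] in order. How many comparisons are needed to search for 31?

Search path for 31: 32 -> 24
Found: False
Comparisons: 2


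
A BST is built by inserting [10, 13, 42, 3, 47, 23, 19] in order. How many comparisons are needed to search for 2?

Search path for 2: 10 -> 3
Found: False
Comparisons: 2


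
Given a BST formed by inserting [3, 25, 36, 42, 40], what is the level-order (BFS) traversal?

Tree insertion order: [3, 25, 36, 42, 40]
Tree (level-order array): [3, None, 25, None, 36, None, 42, 40]
BFS from the root, enqueuing left then right child of each popped node:
  queue [3] -> pop 3, enqueue [25], visited so far: [3]
  queue [25] -> pop 25, enqueue [36], visited so far: [3, 25]
  queue [36] -> pop 36, enqueue [42], visited so far: [3, 25, 36]
  queue [42] -> pop 42, enqueue [40], visited so far: [3, 25, 36, 42]
  queue [40] -> pop 40, enqueue [none], visited so far: [3, 25, 36, 42, 40]
Result: [3, 25, 36, 42, 40]


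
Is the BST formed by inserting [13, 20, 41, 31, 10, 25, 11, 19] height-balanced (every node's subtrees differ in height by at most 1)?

Tree (level-order array): [13, 10, 20, None, 11, 19, 41, None, None, None, None, 31, None, 25]
Definition: a tree is height-balanced if, at every node, |h(left) - h(right)| <= 1 (empty subtree has height -1).
Bottom-up per-node check:
  node 11: h_left=-1, h_right=-1, diff=0 [OK], height=0
  node 10: h_left=-1, h_right=0, diff=1 [OK], height=1
  node 19: h_left=-1, h_right=-1, diff=0 [OK], height=0
  node 25: h_left=-1, h_right=-1, diff=0 [OK], height=0
  node 31: h_left=0, h_right=-1, diff=1 [OK], height=1
  node 41: h_left=1, h_right=-1, diff=2 [FAIL (|1--1|=2 > 1)], height=2
  node 20: h_left=0, h_right=2, diff=2 [FAIL (|0-2|=2 > 1)], height=3
  node 13: h_left=1, h_right=3, diff=2 [FAIL (|1-3|=2 > 1)], height=4
Node 41 violates the condition: |1 - -1| = 2 > 1.
Result: Not balanced


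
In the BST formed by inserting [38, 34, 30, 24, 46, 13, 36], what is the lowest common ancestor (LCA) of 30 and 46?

Tree insertion order: [38, 34, 30, 24, 46, 13, 36]
Tree (level-order array): [38, 34, 46, 30, 36, None, None, 24, None, None, None, 13]
In a BST, the LCA of p=30, q=46 is the first node v on the
root-to-leaf path with p <= v <= q (go left if both < v, right if both > v).
Walk from root:
  at 38: 30 <= 38 <= 46, this is the LCA
LCA = 38


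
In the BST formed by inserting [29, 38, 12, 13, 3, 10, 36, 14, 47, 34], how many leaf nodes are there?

Tree built from: [29, 38, 12, 13, 3, 10, 36, 14, 47, 34]
Tree (level-order array): [29, 12, 38, 3, 13, 36, 47, None, 10, None, 14, 34]
Rule: A leaf has 0 children.
Per-node child counts:
  node 29: 2 child(ren)
  node 12: 2 child(ren)
  node 3: 1 child(ren)
  node 10: 0 child(ren)
  node 13: 1 child(ren)
  node 14: 0 child(ren)
  node 38: 2 child(ren)
  node 36: 1 child(ren)
  node 34: 0 child(ren)
  node 47: 0 child(ren)
Matching nodes: [10, 14, 34, 47]
Count of leaf nodes: 4


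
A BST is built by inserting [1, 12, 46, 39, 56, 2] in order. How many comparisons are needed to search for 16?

Search path for 16: 1 -> 12 -> 46 -> 39
Found: False
Comparisons: 4


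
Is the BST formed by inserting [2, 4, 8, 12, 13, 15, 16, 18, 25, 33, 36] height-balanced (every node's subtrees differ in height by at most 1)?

Tree (level-order array): [2, None, 4, None, 8, None, 12, None, 13, None, 15, None, 16, None, 18, None, 25, None, 33, None, 36]
Definition: a tree is height-balanced if, at every node, |h(left) - h(right)| <= 1 (empty subtree has height -1).
Bottom-up per-node check:
  node 36: h_left=-1, h_right=-1, diff=0 [OK], height=0
  node 33: h_left=-1, h_right=0, diff=1 [OK], height=1
  node 25: h_left=-1, h_right=1, diff=2 [FAIL (|-1-1|=2 > 1)], height=2
  node 18: h_left=-1, h_right=2, diff=3 [FAIL (|-1-2|=3 > 1)], height=3
  node 16: h_left=-1, h_right=3, diff=4 [FAIL (|-1-3|=4 > 1)], height=4
  node 15: h_left=-1, h_right=4, diff=5 [FAIL (|-1-4|=5 > 1)], height=5
  node 13: h_left=-1, h_right=5, diff=6 [FAIL (|-1-5|=6 > 1)], height=6
  node 12: h_left=-1, h_right=6, diff=7 [FAIL (|-1-6|=7 > 1)], height=7
  node 8: h_left=-1, h_right=7, diff=8 [FAIL (|-1-7|=8 > 1)], height=8
  node 4: h_left=-1, h_right=8, diff=9 [FAIL (|-1-8|=9 > 1)], height=9
  node 2: h_left=-1, h_right=9, diff=10 [FAIL (|-1-9|=10 > 1)], height=10
Node 25 violates the condition: |-1 - 1| = 2 > 1.
Result: Not balanced


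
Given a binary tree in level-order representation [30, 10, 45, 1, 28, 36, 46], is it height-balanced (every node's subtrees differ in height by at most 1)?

Tree (level-order array): [30, 10, 45, 1, 28, 36, 46]
Definition: a tree is height-balanced if, at every node, |h(left) - h(right)| <= 1 (empty subtree has height -1).
Bottom-up per-node check:
  node 1: h_left=-1, h_right=-1, diff=0 [OK], height=0
  node 28: h_left=-1, h_right=-1, diff=0 [OK], height=0
  node 10: h_left=0, h_right=0, diff=0 [OK], height=1
  node 36: h_left=-1, h_right=-1, diff=0 [OK], height=0
  node 46: h_left=-1, h_right=-1, diff=0 [OK], height=0
  node 45: h_left=0, h_right=0, diff=0 [OK], height=1
  node 30: h_left=1, h_right=1, diff=0 [OK], height=2
All nodes satisfy the balance condition.
Result: Balanced


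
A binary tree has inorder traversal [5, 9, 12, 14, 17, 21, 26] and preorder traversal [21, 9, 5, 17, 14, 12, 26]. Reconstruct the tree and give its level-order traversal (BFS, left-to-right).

Inorder:  [5, 9, 12, 14, 17, 21, 26]
Preorder: [21, 9, 5, 17, 14, 12, 26]
Algorithm: preorder visits root first, so consume preorder in order;
for each root, split the current inorder slice at that value into
left-subtree inorder and right-subtree inorder, then recurse.
Recursive splits:
  root=21; inorder splits into left=[5, 9, 12, 14, 17], right=[26]
  root=9; inorder splits into left=[5], right=[12, 14, 17]
  root=5; inorder splits into left=[], right=[]
  root=17; inorder splits into left=[12, 14], right=[]
  root=14; inorder splits into left=[12], right=[]
  root=12; inorder splits into left=[], right=[]
  root=26; inorder splits into left=[], right=[]
Reconstructed level-order: [21, 9, 26, 5, 17, 14, 12]


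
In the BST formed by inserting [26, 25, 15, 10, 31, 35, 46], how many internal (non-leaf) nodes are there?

Tree built from: [26, 25, 15, 10, 31, 35, 46]
Tree (level-order array): [26, 25, 31, 15, None, None, 35, 10, None, None, 46]
Rule: An internal node has at least one child.
Per-node child counts:
  node 26: 2 child(ren)
  node 25: 1 child(ren)
  node 15: 1 child(ren)
  node 10: 0 child(ren)
  node 31: 1 child(ren)
  node 35: 1 child(ren)
  node 46: 0 child(ren)
Matching nodes: [26, 25, 15, 31, 35]
Count of internal (non-leaf) nodes: 5


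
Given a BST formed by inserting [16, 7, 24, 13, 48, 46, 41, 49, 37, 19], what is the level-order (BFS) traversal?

Tree insertion order: [16, 7, 24, 13, 48, 46, 41, 49, 37, 19]
Tree (level-order array): [16, 7, 24, None, 13, 19, 48, None, None, None, None, 46, 49, 41, None, None, None, 37]
BFS from the root, enqueuing left then right child of each popped node:
  queue [16] -> pop 16, enqueue [7, 24], visited so far: [16]
  queue [7, 24] -> pop 7, enqueue [13], visited so far: [16, 7]
  queue [24, 13] -> pop 24, enqueue [19, 48], visited so far: [16, 7, 24]
  queue [13, 19, 48] -> pop 13, enqueue [none], visited so far: [16, 7, 24, 13]
  queue [19, 48] -> pop 19, enqueue [none], visited so far: [16, 7, 24, 13, 19]
  queue [48] -> pop 48, enqueue [46, 49], visited so far: [16, 7, 24, 13, 19, 48]
  queue [46, 49] -> pop 46, enqueue [41], visited so far: [16, 7, 24, 13, 19, 48, 46]
  queue [49, 41] -> pop 49, enqueue [none], visited so far: [16, 7, 24, 13, 19, 48, 46, 49]
  queue [41] -> pop 41, enqueue [37], visited so far: [16, 7, 24, 13, 19, 48, 46, 49, 41]
  queue [37] -> pop 37, enqueue [none], visited so far: [16, 7, 24, 13, 19, 48, 46, 49, 41, 37]
Result: [16, 7, 24, 13, 19, 48, 46, 49, 41, 37]


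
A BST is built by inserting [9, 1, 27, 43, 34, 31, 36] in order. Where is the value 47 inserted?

Starting tree (level order): [9, 1, 27, None, None, None, 43, 34, None, 31, 36]
Insertion path: 9 -> 27 -> 43
Result: insert 47 as right child of 43
Final tree (level order): [9, 1, 27, None, None, None, 43, 34, 47, 31, 36]


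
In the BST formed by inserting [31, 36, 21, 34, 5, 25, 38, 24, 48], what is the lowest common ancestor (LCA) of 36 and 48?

Tree insertion order: [31, 36, 21, 34, 5, 25, 38, 24, 48]
Tree (level-order array): [31, 21, 36, 5, 25, 34, 38, None, None, 24, None, None, None, None, 48]
In a BST, the LCA of p=36, q=48 is the first node v on the
root-to-leaf path with p <= v <= q (go left if both < v, right if both > v).
Walk from root:
  at 31: both 36 and 48 > 31, go right
  at 36: 36 <= 36 <= 48, this is the LCA
LCA = 36


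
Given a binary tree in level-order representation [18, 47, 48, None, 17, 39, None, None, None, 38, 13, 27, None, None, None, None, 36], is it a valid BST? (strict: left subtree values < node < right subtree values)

Level-order array: [18, 47, 48, None, 17, 39, None, None, None, 38, 13, 27, None, None, None, None, 36]
Validate using subtree bounds (lo, hi): at each node, require lo < value < hi,
then recurse left with hi=value and right with lo=value.
Preorder trace (stopping at first violation):
  at node 18 with bounds (-inf, +inf): OK
  at node 47 with bounds (-inf, 18): VIOLATION
Node 47 violates its bound: not (-inf < 47 < 18).
Result: Not a valid BST


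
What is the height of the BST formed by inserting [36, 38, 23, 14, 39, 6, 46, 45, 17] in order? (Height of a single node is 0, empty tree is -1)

Insertion order: [36, 38, 23, 14, 39, 6, 46, 45, 17]
Tree (level-order array): [36, 23, 38, 14, None, None, 39, 6, 17, None, 46, None, None, None, None, 45]
Compute height bottom-up (empty subtree = -1):
  height(6) = 1 + max(-1, -1) = 0
  height(17) = 1 + max(-1, -1) = 0
  height(14) = 1 + max(0, 0) = 1
  height(23) = 1 + max(1, -1) = 2
  height(45) = 1 + max(-1, -1) = 0
  height(46) = 1 + max(0, -1) = 1
  height(39) = 1 + max(-1, 1) = 2
  height(38) = 1 + max(-1, 2) = 3
  height(36) = 1 + max(2, 3) = 4
Height = 4


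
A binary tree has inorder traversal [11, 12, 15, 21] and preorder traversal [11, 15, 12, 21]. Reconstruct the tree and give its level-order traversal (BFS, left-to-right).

Inorder:  [11, 12, 15, 21]
Preorder: [11, 15, 12, 21]
Algorithm: preorder visits root first, so consume preorder in order;
for each root, split the current inorder slice at that value into
left-subtree inorder and right-subtree inorder, then recurse.
Recursive splits:
  root=11; inorder splits into left=[], right=[12, 15, 21]
  root=15; inorder splits into left=[12], right=[21]
  root=12; inorder splits into left=[], right=[]
  root=21; inorder splits into left=[], right=[]
Reconstructed level-order: [11, 15, 12, 21]


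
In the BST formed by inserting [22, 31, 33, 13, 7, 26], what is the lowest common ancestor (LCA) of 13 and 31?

Tree insertion order: [22, 31, 33, 13, 7, 26]
Tree (level-order array): [22, 13, 31, 7, None, 26, 33]
In a BST, the LCA of p=13, q=31 is the first node v on the
root-to-leaf path with p <= v <= q (go left if both < v, right if both > v).
Walk from root:
  at 22: 13 <= 22 <= 31, this is the LCA
LCA = 22


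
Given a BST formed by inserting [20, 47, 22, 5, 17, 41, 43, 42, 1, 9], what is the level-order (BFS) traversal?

Tree insertion order: [20, 47, 22, 5, 17, 41, 43, 42, 1, 9]
Tree (level-order array): [20, 5, 47, 1, 17, 22, None, None, None, 9, None, None, 41, None, None, None, 43, 42]
BFS from the root, enqueuing left then right child of each popped node:
  queue [20] -> pop 20, enqueue [5, 47], visited so far: [20]
  queue [5, 47] -> pop 5, enqueue [1, 17], visited so far: [20, 5]
  queue [47, 1, 17] -> pop 47, enqueue [22], visited so far: [20, 5, 47]
  queue [1, 17, 22] -> pop 1, enqueue [none], visited so far: [20, 5, 47, 1]
  queue [17, 22] -> pop 17, enqueue [9], visited so far: [20, 5, 47, 1, 17]
  queue [22, 9] -> pop 22, enqueue [41], visited so far: [20, 5, 47, 1, 17, 22]
  queue [9, 41] -> pop 9, enqueue [none], visited so far: [20, 5, 47, 1, 17, 22, 9]
  queue [41] -> pop 41, enqueue [43], visited so far: [20, 5, 47, 1, 17, 22, 9, 41]
  queue [43] -> pop 43, enqueue [42], visited so far: [20, 5, 47, 1, 17, 22, 9, 41, 43]
  queue [42] -> pop 42, enqueue [none], visited so far: [20, 5, 47, 1, 17, 22, 9, 41, 43, 42]
Result: [20, 5, 47, 1, 17, 22, 9, 41, 43, 42]


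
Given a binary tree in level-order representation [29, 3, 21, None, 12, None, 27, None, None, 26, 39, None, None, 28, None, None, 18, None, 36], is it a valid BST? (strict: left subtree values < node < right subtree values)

Level-order array: [29, 3, 21, None, 12, None, 27, None, None, 26, 39, None, None, 28, None, None, 18, None, 36]
Validate using subtree bounds (lo, hi): at each node, require lo < value < hi,
then recurse left with hi=value and right with lo=value.
Preorder trace (stopping at first violation):
  at node 29 with bounds (-inf, +inf): OK
  at node 3 with bounds (-inf, 29): OK
  at node 12 with bounds (3, 29): OK
  at node 21 with bounds (29, +inf): VIOLATION
Node 21 violates its bound: not (29 < 21 < +inf).
Result: Not a valid BST


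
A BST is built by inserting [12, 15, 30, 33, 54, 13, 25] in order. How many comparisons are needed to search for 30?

Search path for 30: 12 -> 15 -> 30
Found: True
Comparisons: 3


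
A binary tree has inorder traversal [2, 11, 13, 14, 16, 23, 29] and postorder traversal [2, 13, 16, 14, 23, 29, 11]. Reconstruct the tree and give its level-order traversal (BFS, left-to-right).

Inorder:   [2, 11, 13, 14, 16, 23, 29]
Postorder: [2, 13, 16, 14, 23, 29, 11]
Algorithm: postorder visits root last, so walk postorder right-to-left;
each value is the root of the current inorder slice — split it at that
value, recurse on the right subtree first, then the left.
Recursive splits:
  root=11; inorder splits into left=[2], right=[13, 14, 16, 23, 29]
  root=29; inorder splits into left=[13, 14, 16, 23], right=[]
  root=23; inorder splits into left=[13, 14, 16], right=[]
  root=14; inorder splits into left=[13], right=[16]
  root=16; inorder splits into left=[], right=[]
  root=13; inorder splits into left=[], right=[]
  root=2; inorder splits into left=[], right=[]
Reconstructed level-order: [11, 2, 29, 23, 14, 13, 16]


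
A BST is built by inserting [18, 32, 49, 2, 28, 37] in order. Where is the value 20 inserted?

Starting tree (level order): [18, 2, 32, None, None, 28, 49, None, None, 37]
Insertion path: 18 -> 32 -> 28
Result: insert 20 as left child of 28
Final tree (level order): [18, 2, 32, None, None, 28, 49, 20, None, 37]


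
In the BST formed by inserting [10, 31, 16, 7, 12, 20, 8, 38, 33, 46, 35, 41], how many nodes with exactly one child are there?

Tree built from: [10, 31, 16, 7, 12, 20, 8, 38, 33, 46, 35, 41]
Tree (level-order array): [10, 7, 31, None, 8, 16, 38, None, None, 12, 20, 33, 46, None, None, None, None, None, 35, 41]
Rule: These are nodes with exactly 1 non-null child.
Per-node child counts:
  node 10: 2 child(ren)
  node 7: 1 child(ren)
  node 8: 0 child(ren)
  node 31: 2 child(ren)
  node 16: 2 child(ren)
  node 12: 0 child(ren)
  node 20: 0 child(ren)
  node 38: 2 child(ren)
  node 33: 1 child(ren)
  node 35: 0 child(ren)
  node 46: 1 child(ren)
  node 41: 0 child(ren)
Matching nodes: [7, 33, 46]
Count of nodes with exactly one child: 3


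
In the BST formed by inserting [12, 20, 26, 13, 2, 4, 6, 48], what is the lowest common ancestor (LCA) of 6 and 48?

Tree insertion order: [12, 20, 26, 13, 2, 4, 6, 48]
Tree (level-order array): [12, 2, 20, None, 4, 13, 26, None, 6, None, None, None, 48]
In a BST, the LCA of p=6, q=48 is the first node v on the
root-to-leaf path with p <= v <= q (go left if both < v, right if both > v).
Walk from root:
  at 12: 6 <= 12 <= 48, this is the LCA
LCA = 12


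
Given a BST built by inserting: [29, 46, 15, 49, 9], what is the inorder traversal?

Tree insertion order: [29, 46, 15, 49, 9]
Tree (level-order array): [29, 15, 46, 9, None, None, 49]
Inorder traversal: [9, 15, 29, 46, 49]


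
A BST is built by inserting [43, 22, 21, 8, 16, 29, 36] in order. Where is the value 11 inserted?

Starting tree (level order): [43, 22, None, 21, 29, 8, None, None, 36, None, 16]
Insertion path: 43 -> 22 -> 21 -> 8 -> 16
Result: insert 11 as left child of 16
Final tree (level order): [43, 22, None, 21, 29, 8, None, None, 36, None, 16, None, None, 11]


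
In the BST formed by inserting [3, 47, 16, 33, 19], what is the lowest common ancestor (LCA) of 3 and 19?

Tree insertion order: [3, 47, 16, 33, 19]
Tree (level-order array): [3, None, 47, 16, None, None, 33, 19]
In a BST, the LCA of p=3, q=19 is the first node v on the
root-to-leaf path with p <= v <= q (go left if both < v, right if both > v).
Walk from root:
  at 3: 3 <= 3 <= 19, this is the LCA
LCA = 3


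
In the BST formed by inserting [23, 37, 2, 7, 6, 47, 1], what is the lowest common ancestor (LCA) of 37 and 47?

Tree insertion order: [23, 37, 2, 7, 6, 47, 1]
Tree (level-order array): [23, 2, 37, 1, 7, None, 47, None, None, 6]
In a BST, the LCA of p=37, q=47 is the first node v on the
root-to-leaf path with p <= v <= q (go left if both < v, right if both > v).
Walk from root:
  at 23: both 37 and 47 > 23, go right
  at 37: 37 <= 37 <= 47, this is the LCA
LCA = 37


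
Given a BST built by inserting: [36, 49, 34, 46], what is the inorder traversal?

Tree insertion order: [36, 49, 34, 46]
Tree (level-order array): [36, 34, 49, None, None, 46]
Inorder traversal: [34, 36, 46, 49]


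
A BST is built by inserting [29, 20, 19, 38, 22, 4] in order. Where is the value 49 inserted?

Starting tree (level order): [29, 20, 38, 19, 22, None, None, 4]
Insertion path: 29 -> 38
Result: insert 49 as right child of 38
Final tree (level order): [29, 20, 38, 19, 22, None, 49, 4]


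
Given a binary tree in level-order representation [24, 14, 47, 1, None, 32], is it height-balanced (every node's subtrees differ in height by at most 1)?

Tree (level-order array): [24, 14, 47, 1, None, 32]
Definition: a tree is height-balanced if, at every node, |h(left) - h(right)| <= 1 (empty subtree has height -1).
Bottom-up per-node check:
  node 1: h_left=-1, h_right=-1, diff=0 [OK], height=0
  node 14: h_left=0, h_right=-1, diff=1 [OK], height=1
  node 32: h_left=-1, h_right=-1, diff=0 [OK], height=0
  node 47: h_left=0, h_right=-1, diff=1 [OK], height=1
  node 24: h_left=1, h_right=1, diff=0 [OK], height=2
All nodes satisfy the balance condition.
Result: Balanced


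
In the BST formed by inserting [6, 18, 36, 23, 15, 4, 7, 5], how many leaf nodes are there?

Tree built from: [6, 18, 36, 23, 15, 4, 7, 5]
Tree (level-order array): [6, 4, 18, None, 5, 15, 36, None, None, 7, None, 23]
Rule: A leaf has 0 children.
Per-node child counts:
  node 6: 2 child(ren)
  node 4: 1 child(ren)
  node 5: 0 child(ren)
  node 18: 2 child(ren)
  node 15: 1 child(ren)
  node 7: 0 child(ren)
  node 36: 1 child(ren)
  node 23: 0 child(ren)
Matching nodes: [5, 7, 23]
Count of leaf nodes: 3


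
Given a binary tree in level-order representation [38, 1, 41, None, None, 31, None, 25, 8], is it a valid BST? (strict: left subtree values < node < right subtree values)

Level-order array: [38, 1, 41, None, None, 31, None, 25, 8]
Validate using subtree bounds (lo, hi): at each node, require lo < value < hi,
then recurse left with hi=value and right with lo=value.
Preorder trace (stopping at first violation):
  at node 38 with bounds (-inf, +inf): OK
  at node 1 with bounds (-inf, 38): OK
  at node 41 with bounds (38, +inf): OK
  at node 31 with bounds (38, 41): VIOLATION
Node 31 violates its bound: not (38 < 31 < 41).
Result: Not a valid BST


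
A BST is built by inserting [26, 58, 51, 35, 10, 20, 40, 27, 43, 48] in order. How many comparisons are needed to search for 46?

Search path for 46: 26 -> 58 -> 51 -> 35 -> 40 -> 43 -> 48
Found: False
Comparisons: 7


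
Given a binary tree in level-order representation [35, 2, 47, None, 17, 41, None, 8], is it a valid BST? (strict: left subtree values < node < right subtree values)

Level-order array: [35, 2, 47, None, 17, 41, None, 8]
Validate using subtree bounds (lo, hi): at each node, require lo < value < hi,
then recurse left with hi=value and right with lo=value.
Preorder trace (stopping at first violation):
  at node 35 with bounds (-inf, +inf): OK
  at node 2 with bounds (-inf, 35): OK
  at node 17 with bounds (2, 35): OK
  at node 8 with bounds (2, 17): OK
  at node 47 with bounds (35, +inf): OK
  at node 41 with bounds (35, 47): OK
No violation found at any node.
Result: Valid BST


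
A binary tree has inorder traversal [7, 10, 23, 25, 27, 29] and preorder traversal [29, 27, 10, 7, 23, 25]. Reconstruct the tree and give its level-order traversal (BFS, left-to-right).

Inorder:  [7, 10, 23, 25, 27, 29]
Preorder: [29, 27, 10, 7, 23, 25]
Algorithm: preorder visits root first, so consume preorder in order;
for each root, split the current inorder slice at that value into
left-subtree inorder and right-subtree inorder, then recurse.
Recursive splits:
  root=29; inorder splits into left=[7, 10, 23, 25, 27], right=[]
  root=27; inorder splits into left=[7, 10, 23, 25], right=[]
  root=10; inorder splits into left=[7], right=[23, 25]
  root=7; inorder splits into left=[], right=[]
  root=23; inorder splits into left=[], right=[25]
  root=25; inorder splits into left=[], right=[]
Reconstructed level-order: [29, 27, 10, 7, 23, 25]


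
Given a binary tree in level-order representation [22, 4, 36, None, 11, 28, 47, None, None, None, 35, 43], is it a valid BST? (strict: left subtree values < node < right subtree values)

Level-order array: [22, 4, 36, None, 11, 28, 47, None, None, None, 35, 43]
Validate using subtree bounds (lo, hi): at each node, require lo < value < hi,
then recurse left with hi=value and right with lo=value.
Preorder trace (stopping at first violation):
  at node 22 with bounds (-inf, +inf): OK
  at node 4 with bounds (-inf, 22): OK
  at node 11 with bounds (4, 22): OK
  at node 36 with bounds (22, +inf): OK
  at node 28 with bounds (22, 36): OK
  at node 35 with bounds (28, 36): OK
  at node 47 with bounds (36, +inf): OK
  at node 43 with bounds (36, 47): OK
No violation found at any node.
Result: Valid BST


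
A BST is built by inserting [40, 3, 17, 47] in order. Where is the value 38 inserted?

Starting tree (level order): [40, 3, 47, None, 17]
Insertion path: 40 -> 3 -> 17
Result: insert 38 as right child of 17
Final tree (level order): [40, 3, 47, None, 17, None, None, None, 38]


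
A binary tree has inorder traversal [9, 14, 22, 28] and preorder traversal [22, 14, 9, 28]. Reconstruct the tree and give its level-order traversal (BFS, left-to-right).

Inorder:  [9, 14, 22, 28]
Preorder: [22, 14, 9, 28]
Algorithm: preorder visits root first, so consume preorder in order;
for each root, split the current inorder slice at that value into
left-subtree inorder and right-subtree inorder, then recurse.
Recursive splits:
  root=22; inorder splits into left=[9, 14], right=[28]
  root=14; inorder splits into left=[9], right=[]
  root=9; inorder splits into left=[], right=[]
  root=28; inorder splits into left=[], right=[]
Reconstructed level-order: [22, 14, 28, 9]


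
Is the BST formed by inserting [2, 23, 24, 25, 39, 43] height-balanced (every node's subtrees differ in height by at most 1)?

Tree (level-order array): [2, None, 23, None, 24, None, 25, None, 39, None, 43]
Definition: a tree is height-balanced if, at every node, |h(left) - h(right)| <= 1 (empty subtree has height -1).
Bottom-up per-node check:
  node 43: h_left=-1, h_right=-1, diff=0 [OK], height=0
  node 39: h_left=-1, h_right=0, diff=1 [OK], height=1
  node 25: h_left=-1, h_right=1, diff=2 [FAIL (|-1-1|=2 > 1)], height=2
  node 24: h_left=-1, h_right=2, diff=3 [FAIL (|-1-2|=3 > 1)], height=3
  node 23: h_left=-1, h_right=3, diff=4 [FAIL (|-1-3|=4 > 1)], height=4
  node 2: h_left=-1, h_right=4, diff=5 [FAIL (|-1-4|=5 > 1)], height=5
Node 25 violates the condition: |-1 - 1| = 2 > 1.
Result: Not balanced


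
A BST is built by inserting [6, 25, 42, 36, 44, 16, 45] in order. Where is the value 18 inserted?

Starting tree (level order): [6, None, 25, 16, 42, None, None, 36, 44, None, None, None, 45]
Insertion path: 6 -> 25 -> 16
Result: insert 18 as right child of 16
Final tree (level order): [6, None, 25, 16, 42, None, 18, 36, 44, None, None, None, None, None, 45]


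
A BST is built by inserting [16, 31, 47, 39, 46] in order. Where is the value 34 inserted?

Starting tree (level order): [16, None, 31, None, 47, 39, None, None, 46]
Insertion path: 16 -> 31 -> 47 -> 39
Result: insert 34 as left child of 39
Final tree (level order): [16, None, 31, None, 47, 39, None, 34, 46]


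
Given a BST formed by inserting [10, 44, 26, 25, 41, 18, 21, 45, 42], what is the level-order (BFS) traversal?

Tree insertion order: [10, 44, 26, 25, 41, 18, 21, 45, 42]
Tree (level-order array): [10, None, 44, 26, 45, 25, 41, None, None, 18, None, None, 42, None, 21]
BFS from the root, enqueuing left then right child of each popped node:
  queue [10] -> pop 10, enqueue [44], visited so far: [10]
  queue [44] -> pop 44, enqueue [26, 45], visited so far: [10, 44]
  queue [26, 45] -> pop 26, enqueue [25, 41], visited so far: [10, 44, 26]
  queue [45, 25, 41] -> pop 45, enqueue [none], visited so far: [10, 44, 26, 45]
  queue [25, 41] -> pop 25, enqueue [18], visited so far: [10, 44, 26, 45, 25]
  queue [41, 18] -> pop 41, enqueue [42], visited so far: [10, 44, 26, 45, 25, 41]
  queue [18, 42] -> pop 18, enqueue [21], visited so far: [10, 44, 26, 45, 25, 41, 18]
  queue [42, 21] -> pop 42, enqueue [none], visited so far: [10, 44, 26, 45, 25, 41, 18, 42]
  queue [21] -> pop 21, enqueue [none], visited so far: [10, 44, 26, 45, 25, 41, 18, 42, 21]
Result: [10, 44, 26, 45, 25, 41, 18, 42, 21]


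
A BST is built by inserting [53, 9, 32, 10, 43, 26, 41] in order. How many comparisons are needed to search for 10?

Search path for 10: 53 -> 9 -> 32 -> 10
Found: True
Comparisons: 4


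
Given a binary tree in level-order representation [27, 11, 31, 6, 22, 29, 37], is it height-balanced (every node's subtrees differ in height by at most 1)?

Tree (level-order array): [27, 11, 31, 6, 22, 29, 37]
Definition: a tree is height-balanced if, at every node, |h(left) - h(right)| <= 1 (empty subtree has height -1).
Bottom-up per-node check:
  node 6: h_left=-1, h_right=-1, diff=0 [OK], height=0
  node 22: h_left=-1, h_right=-1, diff=0 [OK], height=0
  node 11: h_left=0, h_right=0, diff=0 [OK], height=1
  node 29: h_left=-1, h_right=-1, diff=0 [OK], height=0
  node 37: h_left=-1, h_right=-1, diff=0 [OK], height=0
  node 31: h_left=0, h_right=0, diff=0 [OK], height=1
  node 27: h_left=1, h_right=1, diff=0 [OK], height=2
All nodes satisfy the balance condition.
Result: Balanced
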